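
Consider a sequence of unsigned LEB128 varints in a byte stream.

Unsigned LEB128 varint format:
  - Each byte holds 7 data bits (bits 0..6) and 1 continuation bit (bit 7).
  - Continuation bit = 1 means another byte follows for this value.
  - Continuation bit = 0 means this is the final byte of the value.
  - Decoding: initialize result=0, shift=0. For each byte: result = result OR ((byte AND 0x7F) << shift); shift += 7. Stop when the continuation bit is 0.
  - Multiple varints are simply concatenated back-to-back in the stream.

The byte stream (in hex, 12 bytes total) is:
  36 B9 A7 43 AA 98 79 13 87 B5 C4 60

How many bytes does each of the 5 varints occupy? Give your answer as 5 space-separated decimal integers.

Answer: 1 3 3 1 4

Derivation:
  byte[0]=0x36 cont=0 payload=0x36=54: acc |= 54<<0 -> acc=54 shift=7 [end]
Varint 1: bytes[0:1] = 36 -> value 54 (1 byte(s))
  byte[1]=0xB9 cont=1 payload=0x39=57: acc |= 57<<0 -> acc=57 shift=7
  byte[2]=0xA7 cont=1 payload=0x27=39: acc |= 39<<7 -> acc=5049 shift=14
  byte[3]=0x43 cont=0 payload=0x43=67: acc |= 67<<14 -> acc=1102777 shift=21 [end]
Varint 2: bytes[1:4] = B9 A7 43 -> value 1102777 (3 byte(s))
  byte[4]=0xAA cont=1 payload=0x2A=42: acc |= 42<<0 -> acc=42 shift=7
  byte[5]=0x98 cont=1 payload=0x18=24: acc |= 24<<7 -> acc=3114 shift=14
  byte[6]=0x79 cont=0 payload=0x79=121: acc |= 121<<14 -> acc=1985578 shift=21 [end]
Varint 3: bytes[4:7] = AA 98 79 -> value 1985578 (3 byte(s))
  byte[7]=0x13 cont=0 payload=0x13=19: acc |= 19<<0 -> acc=19 shift=7 [end]
Varint 4: bytes[7:8] = 13 -> value 19 (1 byte(s))
  byte[8]=0x87 cont=1 payload=0x07=7: acc |= 7<<0 -> acc=7 shift=7
  byte[9]=0xB5 cont=1 payload=0x35=53: acc |= 53<<7 -> acc=6791 shift=14
  byte[10]=0xC4 cont=1 payload=0x44=68: acc |= 68<<14 -> acc=1120903 shift=21
  byte[11]=0x60 cont=0 payload=0x60=96: acc |= 96<<21 -> acc=202447495 shift=28 [end]
Varint 5: bytes[8:12] = 87 B5 C4 60 -> value 202447495 (4 byte(s))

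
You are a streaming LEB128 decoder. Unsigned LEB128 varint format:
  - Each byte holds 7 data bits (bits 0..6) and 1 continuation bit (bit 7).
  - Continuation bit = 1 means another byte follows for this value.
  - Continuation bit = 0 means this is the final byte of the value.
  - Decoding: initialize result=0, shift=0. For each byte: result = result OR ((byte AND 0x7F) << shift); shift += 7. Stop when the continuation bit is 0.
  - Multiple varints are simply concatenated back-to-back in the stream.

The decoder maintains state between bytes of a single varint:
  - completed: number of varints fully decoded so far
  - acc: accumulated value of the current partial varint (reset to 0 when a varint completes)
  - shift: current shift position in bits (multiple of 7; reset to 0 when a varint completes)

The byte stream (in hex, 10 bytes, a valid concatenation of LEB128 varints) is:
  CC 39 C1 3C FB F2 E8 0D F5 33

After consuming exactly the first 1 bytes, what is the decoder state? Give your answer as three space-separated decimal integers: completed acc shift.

Answer: 0 76 7

Derivation:
byte[0]=0xCC cont=1 payload=0x4C: acc |= 76<<0 -> completed=0 acc=76 shift=7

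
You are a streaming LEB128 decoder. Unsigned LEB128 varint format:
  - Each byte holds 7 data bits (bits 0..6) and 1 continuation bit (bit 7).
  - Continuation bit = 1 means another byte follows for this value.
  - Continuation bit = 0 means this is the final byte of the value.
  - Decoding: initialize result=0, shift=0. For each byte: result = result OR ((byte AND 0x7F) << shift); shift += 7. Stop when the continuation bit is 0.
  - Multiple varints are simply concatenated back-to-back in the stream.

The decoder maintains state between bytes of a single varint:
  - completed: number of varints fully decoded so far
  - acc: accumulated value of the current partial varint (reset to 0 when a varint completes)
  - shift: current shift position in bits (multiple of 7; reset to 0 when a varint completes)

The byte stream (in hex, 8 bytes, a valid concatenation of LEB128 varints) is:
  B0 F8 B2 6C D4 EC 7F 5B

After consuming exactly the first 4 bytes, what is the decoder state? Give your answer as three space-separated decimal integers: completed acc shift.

byte[0]=0xB0 cont=1 payload=0x30: acc |= 48<<0 -> completed=0 acc=48 shift=7
byte[1]=0xF8 cont=1 payload=0x78: acc |= 120<<7 -> completed=0 acc=15408 shift=14
byte[2]=0xB2 cont=1 payload=0x32: acc |= 50<<14 -> completed=0 acc=834608 shift=21
byte[3]=0x6C cont=0 payload=0x6C: varint #1 complete (value=227327024); reset -> completed=1 acc=0 shift=0

Answer: 1 0 0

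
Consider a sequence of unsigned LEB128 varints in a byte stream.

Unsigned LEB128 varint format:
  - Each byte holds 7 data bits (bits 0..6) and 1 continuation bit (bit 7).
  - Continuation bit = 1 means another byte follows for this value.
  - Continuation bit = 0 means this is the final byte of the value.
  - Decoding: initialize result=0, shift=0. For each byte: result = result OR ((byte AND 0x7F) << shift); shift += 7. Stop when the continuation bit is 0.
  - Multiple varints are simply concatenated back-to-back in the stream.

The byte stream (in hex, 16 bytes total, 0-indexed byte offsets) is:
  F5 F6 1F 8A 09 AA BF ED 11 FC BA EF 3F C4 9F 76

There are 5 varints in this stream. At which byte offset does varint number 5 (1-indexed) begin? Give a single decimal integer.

Answer: 13

Derivation:
  byte[0]=0xF5 cont=1 payload=0x75=117: acc |= 117<<0 -> acc=117 shift=7
  byte[1]=0xF6 cont=1 payload=0x76=118: acc |= 118<<7 -> acc=15221 shift=14
  byte[2]=0x1F cont=0 payload=0x1F=31: acc |= 31<<14 -> acc=523125 shift=21 [end]
Varint 1: bytes[0:3] = F5 F6 1F -> value 523125 (3 byte(s))
  byte[3]=0x8A cont=1 payload=0x0A=10: acc |= 10<<0 -> acc=10 shift=7
  byte[4]=0x09 cont=0 payload=0x09=9: acc |= 9<<7 -> acc=1162 shift=14 [end]
Varint 2: bytes[3:5] = 8A 09 -> value 1162 (2 byte(s))
  byte[5]=0xAA cont=1 payload=0x2A=42: acc |= 42<<0 -> acc=42 shift=7
  byte[6]=0xBF cont=1 payload=0x3F=63: acc |= 63<<7 -> acc=8106 shift=14
  byte[7]=0xED cont=1 payload=0x6D=109: acc |= 109<<14 -> acc=1793962 shift=21
  byte[8]=0x11 cont=0 payload=0x11=17: acc |= 17<<21 -> acc=37445546 shift=28 [end]
Varint 3: bytes[5:9] = AA BF ED 11 -> value 37445546 (4 byte(s))
  byte[9]=0xFC cont=1 payload=0x7C=124: acc |= 124<<0 -> acc=124 shift=7
  byte[10]=0xBA cont=1 payload=0x3A=58: acc |= 58<<7 -> acc=7548 shift=14
  byte[11]=0xEF cont=1 payload=0x6F=111: acc |= 111<<14 -> acc=1826172 shift=21
  byte[12]=0x3F cont=0 payload=0x3F=63: acc |= 63<<21 -> acc=133946748 shift=28 [end]
Varint 4: bytes[9:13] = FC BA EF 3F -> value 133946748 (4 byte(s))
  byte[13]=0xC4 cont=1 payload=0x44=68: acc |= 68<<0 -> acc=68 shift=7
  byte[14]=0x9F cont=1 payload=0x1F=31: acc |= 31<<7 -> acc=4036 shift=14
  byte[15]=0x76 cont=0 payload=0x76=118: acc |= 118<<14 -> acc=1937348 shift=21 [end]
Varint 5: bytes[13:16] = C4 9F 76 -> value 1937348 (3 byte(s))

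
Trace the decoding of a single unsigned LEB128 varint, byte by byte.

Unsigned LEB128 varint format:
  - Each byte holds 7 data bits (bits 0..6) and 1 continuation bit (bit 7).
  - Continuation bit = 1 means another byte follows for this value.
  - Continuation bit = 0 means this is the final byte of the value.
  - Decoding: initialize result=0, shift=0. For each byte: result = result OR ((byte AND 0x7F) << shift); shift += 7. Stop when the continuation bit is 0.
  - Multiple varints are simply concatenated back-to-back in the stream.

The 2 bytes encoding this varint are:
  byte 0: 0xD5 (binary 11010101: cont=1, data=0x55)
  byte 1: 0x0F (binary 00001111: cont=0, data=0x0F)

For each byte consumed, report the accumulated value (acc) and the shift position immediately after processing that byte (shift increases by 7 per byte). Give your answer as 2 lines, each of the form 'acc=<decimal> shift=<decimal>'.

Answer: acc=85 shift=7
acc=2005 shift=14

Derivation:
byte 0=0xD5: payload=0x55=85, contrib = 85<<0 = 85; acc -> 85, shift -> 7
byte 1=0x0F: payload=0x0F=15, contrib = 15<<7 = 1920; acc -> 2005, shift -> 14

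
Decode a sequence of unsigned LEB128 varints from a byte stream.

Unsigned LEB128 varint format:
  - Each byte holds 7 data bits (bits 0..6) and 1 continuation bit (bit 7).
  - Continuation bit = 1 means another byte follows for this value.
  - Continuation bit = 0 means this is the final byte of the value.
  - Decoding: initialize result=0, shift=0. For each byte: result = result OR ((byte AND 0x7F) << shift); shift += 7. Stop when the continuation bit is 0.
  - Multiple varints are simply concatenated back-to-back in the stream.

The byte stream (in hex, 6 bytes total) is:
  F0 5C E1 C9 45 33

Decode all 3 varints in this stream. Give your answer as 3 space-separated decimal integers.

Answer: 11888 1139937 51

Derivation:
  byte[0]=0xF0 cont=1 payload=0x70=112: acc |= 112<<0 -> acc=112 shift=7
  byte[1]=0x5C cont=0 payload=0x5C=92: acc |= 92<<7 -> acc=11888 shift=14 [end]
Varint 1: bytes[0:2] = F0 5C -> value 11888 (2 byte(s))
  byte[2]=0xE1 cont=1 payload=0x61=97: acc |= 97<<0 -> acc=97 shift=7
  byte[3]=0xC9 cont=1 payload=0x49=73: acc |= 73<<7 -> acc=9441 shift=14
  byte[4]=0x45 cont=0 payload=0x45=69: acc |= 69<<14 -> acc=1139937 shift=21 [end]
Varint 2: bytes[2:5] = E1 C9 45 -> value 1139937 (3 byte(s))
  byte[5]=0x33 cont=0 payload=0x33=51: acc |= 51<<0 -> acc=51 shift=7 [end]
Varint 3: bytes[5:6] = 33 -> value 51 (1 byte(s))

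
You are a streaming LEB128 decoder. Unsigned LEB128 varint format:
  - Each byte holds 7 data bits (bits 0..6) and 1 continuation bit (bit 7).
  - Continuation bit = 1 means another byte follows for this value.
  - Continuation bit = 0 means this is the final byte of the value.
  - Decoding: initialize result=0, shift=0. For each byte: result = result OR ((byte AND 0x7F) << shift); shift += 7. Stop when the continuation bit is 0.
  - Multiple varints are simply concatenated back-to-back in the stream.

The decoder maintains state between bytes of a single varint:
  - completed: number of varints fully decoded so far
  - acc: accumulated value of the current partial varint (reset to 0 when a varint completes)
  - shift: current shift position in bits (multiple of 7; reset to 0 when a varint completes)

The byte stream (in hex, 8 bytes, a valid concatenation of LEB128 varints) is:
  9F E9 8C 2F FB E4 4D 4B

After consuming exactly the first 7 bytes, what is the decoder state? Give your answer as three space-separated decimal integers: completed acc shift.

byte[0]=0x9F cont=1 payload=0x1F: acc |= 31<<0 -> completed=0 acc=31 shift=7
byte[1]=0xE9 cont=1 payload=0x69: acc |= 105<<7 -> completed=0 acc=13471 shift=14
byte[2]=0x8C cont=1 payload=0x0C: acc |= 12<<14 -> completed=0 acc=210079 shift=21
byte[3]=0x2F cont=0 payload=0x2F: varint #1 complete (value=98776223); reset -> completed=1 acc=0 shift=0
byte[4]=0xFB cont=1 payload=0x7B: acc |= 123<<0 -> completed=1 acc=123 shift=7
byte[5]=0xE4 cont=1 payload=0x64: acc |= 100<<7 -> completed=1 acc=12923 shift=14
byte[6]=0x4D cont=0 payload=0x4D: varint #2 complete (value=1274491); reset -> completed=2 acc=0 shift=0

Answer: 2 0 0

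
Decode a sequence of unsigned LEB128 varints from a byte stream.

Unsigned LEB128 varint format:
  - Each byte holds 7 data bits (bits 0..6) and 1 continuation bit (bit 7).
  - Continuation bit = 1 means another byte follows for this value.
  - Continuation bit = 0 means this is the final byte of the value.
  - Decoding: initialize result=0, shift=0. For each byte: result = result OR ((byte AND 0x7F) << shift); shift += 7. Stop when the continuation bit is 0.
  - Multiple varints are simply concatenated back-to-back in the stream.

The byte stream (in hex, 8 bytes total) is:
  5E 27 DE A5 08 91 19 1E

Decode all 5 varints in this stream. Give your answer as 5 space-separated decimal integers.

  byte[0]=0x5E cont=0 payload=0x5E=94: acc |= 94<<0 -> acc=94 shift=7 [end]
Varint 1: bytes[0:1] = 5E -> value 94 (1 byte(s))
  byte[1]=0x27 cont=0 payload=0x27=39: acc |= 39<<0 -> acc=39 shift=7 [end]
Varint 2: bytes[1:2] = 27 -> value 39 (1 byte(s))
  byte[2]=0xDE cont=1 payload=0x5E=94: acc |= 94<<0 -> acc=94 shift=7
  byte[3]=0xA5 cont=1 payload=0x25=37: acc |= 37<<7 -> acc=4830 shift=14
  byte[4]=0x08 cont=0 payload=0x08=8: acc |= 8<<14 -> acc=135902 shift=21 [end]
Varint 3: bytes[2:5] = DE A5 08 -> value 135902 (3 byte(s))
  byte[5]=0x91 cont=1 payload=0x11=17: acc |= 17<<0 -> acc=17 shift=7
  byte[6]=0x19 cont=0 payload=0x19=25: acc |= 25<<7 -> acc=3217 shift=14 [end]
Varint 4: bytes[5:7] = 91 19 -> value 3217 (2 byte(s))
  byte[7]=0x1E cont=0 payload=0x1E=30: acc |= 30<<0 -> acc=30 shift=7 [end]
Varint 5: bytes[7:8] = 1E -> value 30 (1 byte(s))

Answer: 94 39 135902 3217 30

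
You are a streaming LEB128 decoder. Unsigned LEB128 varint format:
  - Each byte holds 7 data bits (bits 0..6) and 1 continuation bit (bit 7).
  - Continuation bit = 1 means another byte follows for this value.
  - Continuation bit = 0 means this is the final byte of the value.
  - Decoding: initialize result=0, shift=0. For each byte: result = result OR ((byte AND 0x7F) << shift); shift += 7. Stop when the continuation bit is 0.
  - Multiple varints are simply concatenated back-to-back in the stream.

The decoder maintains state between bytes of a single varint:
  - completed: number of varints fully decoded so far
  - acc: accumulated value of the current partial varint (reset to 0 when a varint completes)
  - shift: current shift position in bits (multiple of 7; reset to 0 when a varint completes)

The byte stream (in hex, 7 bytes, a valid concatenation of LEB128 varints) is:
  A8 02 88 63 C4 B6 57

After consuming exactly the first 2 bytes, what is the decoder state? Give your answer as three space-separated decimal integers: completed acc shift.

Answer: 1 0 0

Derivation:
byte[0]=0xA8 cont=1 payload=0x28: acc |= 40<<0 -> completed=0 acc=40 shift=7
byte[1]=0x02 cont=0 payload=0x02: varint #1 complete (value=296); reset -> completed=1 acc=0 shift=0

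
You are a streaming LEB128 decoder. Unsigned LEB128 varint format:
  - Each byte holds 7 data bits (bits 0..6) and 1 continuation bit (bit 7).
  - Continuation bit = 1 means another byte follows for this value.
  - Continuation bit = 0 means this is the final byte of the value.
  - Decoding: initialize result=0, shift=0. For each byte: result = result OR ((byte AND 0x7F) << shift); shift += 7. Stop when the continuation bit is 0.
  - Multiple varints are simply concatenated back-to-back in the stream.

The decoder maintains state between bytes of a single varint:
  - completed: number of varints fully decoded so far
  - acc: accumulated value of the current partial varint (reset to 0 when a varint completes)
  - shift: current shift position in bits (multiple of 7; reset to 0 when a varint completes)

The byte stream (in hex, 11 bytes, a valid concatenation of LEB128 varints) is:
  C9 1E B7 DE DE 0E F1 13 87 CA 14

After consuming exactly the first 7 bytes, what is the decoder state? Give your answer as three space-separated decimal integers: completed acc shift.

byte[0]=0xC9 cont=1 payload=0x49: acc |= 73<<0 -> completed=0 acc=73 shift=7
byte[1]=0x1E cont=0 payload=0x1E: varint #1 complete (value=3913); reset -> completed=1 acc=0 shift=0
byte[2]=0xB7 cont=1 payload=0x37: acc |= 55<<0 -> completed=1 acc=55 shift=7
byte[3]=0xDE cont=1 payload=0x5E: acc |= 94<<7 -> completed=1 acc=12087 shift=14
byte[4]=0xDE cont=1 payload=0x5E: acc |= 94<<14 -> completed=1 acc=1552183 shift=21
byte[5]=0x0E cont=0 payload=0x0E: varint #2 complete (value=30912311); reset -> completed=2 acc=0 shift=0
byte[6]=0xF1 cont=1 payload=0x71: acc |= 113<<0 -> completed=2 acc=113 shift=7

Answer: 2 113 7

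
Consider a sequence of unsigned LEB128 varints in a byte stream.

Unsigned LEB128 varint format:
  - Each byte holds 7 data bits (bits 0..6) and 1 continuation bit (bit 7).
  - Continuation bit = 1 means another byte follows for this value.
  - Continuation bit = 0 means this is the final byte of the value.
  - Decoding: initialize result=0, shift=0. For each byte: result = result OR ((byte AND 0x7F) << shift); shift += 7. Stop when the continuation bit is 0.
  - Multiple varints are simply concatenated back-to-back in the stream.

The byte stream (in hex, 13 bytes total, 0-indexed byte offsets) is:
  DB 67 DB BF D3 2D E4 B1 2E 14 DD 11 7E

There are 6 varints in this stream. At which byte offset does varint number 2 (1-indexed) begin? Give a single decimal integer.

Answer: 2

Derivation:
  byte[0]=0xDB cont=1 payload=0x5B=91: acc |= 91<<0 -> acc=91 shift=7
  byte[1]=0x67 cont=0 payload=0x67=103: acc |= 103<<7 -> acc=13275 shift=14 [end]
Varint 1: bytes[0:2] = DB 67 -> value 13275 (2 byte(s))
  byte[2]=0xDB cont=1 payload=0x5B=91: acc |= 91<<0 -> acc=91 shift=7
  byte[3]=0xBF cont=1 payload=0x3F=63: acc |= 63<<7 -> acc=8155 shift=14
  byte[4]=0xD3 cont=1 payload=0x53=83: acc |= 83<<14 -> acc=1368027 shift=21
  byte[5]=0x2D cont=0 payload=0x2D=45: acc |= 45<<21 -> acc=95739867 shift=28 [end]
Varint 2: bytes[2:6] = DB BF D3 2D -> value 95739867 (4 byte(s))
  byte[6]=0xE4 cont=1 payload=0x64=100: acc |= 100<<0 -> acc=100 shift=7
  byte[7]=0xB1 cont=1 payload=0x31=49: acc |= 49<<7 -> acc=6372 shift=14
  byte[8]=0x2E cont=0 payload=0x2E=46: acc |= 46<<14 -> acc=760036 shift=21 [end]
Varint 3: bytes[6:9] = E4 B1 2E -> value 760036 (3 byte(s))
  byte[9]=0x14 cont=0 payload=0x14=20: acc |= 20<<0 -> acc=20 shift=7 [end]
Varint 4: bytes[9:10] = 14 -> value 20 (1 byte(s))
  byte[10]=0xDD cont=1 payload=0x5D=93: acc |= 93<<0 -> acc=93 shift=7
  byte[11]=0x11 cont=0 payload=0x11=17: acc |= 17<<7 -> acc=2269 shift=14 [end]
Varint 5: bytes[10:12] = DD 11 -> value 2269 (2 byte(s))
  byte[12]=0x7E cont=0 payload=0x7E=126: acc |= 126<<0 -> acc=126 shift=7 [end]
Varint 6: bytes[12:13] = 7E -> value 126 (1 byte(s))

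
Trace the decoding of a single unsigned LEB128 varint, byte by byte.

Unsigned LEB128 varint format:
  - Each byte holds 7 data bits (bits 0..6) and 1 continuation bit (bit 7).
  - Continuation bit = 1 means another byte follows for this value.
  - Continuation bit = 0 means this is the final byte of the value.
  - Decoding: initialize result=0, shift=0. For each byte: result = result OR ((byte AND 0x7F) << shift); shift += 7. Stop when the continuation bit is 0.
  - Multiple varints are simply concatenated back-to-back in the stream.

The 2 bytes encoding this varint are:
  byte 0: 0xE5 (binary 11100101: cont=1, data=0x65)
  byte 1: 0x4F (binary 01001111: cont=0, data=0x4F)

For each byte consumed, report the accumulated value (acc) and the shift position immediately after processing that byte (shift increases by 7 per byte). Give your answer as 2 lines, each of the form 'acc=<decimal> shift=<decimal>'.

byte 0=0xE5: payload=0x65=101, contrib = 101<<0 = 101; acc -> 101, shift -> 7
byte 1=0x4F: payload=0x4F=79, contrib = 79<<7 = 10112; acc -> 10213, shift -> 14

Answer: acc=101 shift=7
acc=10213 shift=14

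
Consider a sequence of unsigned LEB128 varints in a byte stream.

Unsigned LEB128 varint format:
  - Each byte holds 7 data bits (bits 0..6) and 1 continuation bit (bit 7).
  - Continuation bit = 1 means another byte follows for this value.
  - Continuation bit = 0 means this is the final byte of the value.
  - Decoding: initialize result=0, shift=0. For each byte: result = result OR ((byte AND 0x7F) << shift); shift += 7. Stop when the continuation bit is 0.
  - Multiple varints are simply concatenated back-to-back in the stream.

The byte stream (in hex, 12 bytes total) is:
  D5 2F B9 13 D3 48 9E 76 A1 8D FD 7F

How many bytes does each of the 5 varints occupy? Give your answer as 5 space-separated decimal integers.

Answer: 2 2 2 2 4

Derivation:
  byte[0]=0xD5 cont=1 payload=0x55=85: acc |= 85<<0 -> acc=85 shift=7
  byte[1]=0x2F cont=0 payload=0x2F=47: acc |= 47<<7 -> acc=6101 shift=14 [end]
Varint 1: bytes[0:2] = D5 2F -> value 6101 (2 byte(s))
  byte[2]=0xB9 cont=1 payload=0x39=57: acc |= 57<<0 -> acc=57 shift=7
  byte[3]=0x13 cont=0 payload=0x13=19: acc |= 19<<7 -> acc=2489 shift=14 [end]
Varint 2: bytes[2:4] = B9 13 -> value 2489 (2 byte(s))
  byte[4]=0xD3 cont=1 payload=0x53=83: acc |= 83<<0 -> acc=83 shift=7
  byte[5]=0x48 cont=0 payload=0x48=72: acc |= 72<<7 -> acc=9299 shift=14 [end]
Varint 3: bytes[4:6] = D3 48 -> value 9299 (2 byte(s))
  byte[6]=0x9E cont=1 payload=0x1E=30: acc |= 30<<0 -> acc=30 shift=7
  byte[7]=0x76 cont=0 payload=0x76=118: acc |= 118<<7 -> acc=15134 shift=14 [end]
Varint 4: bytes[6:8] = 9E 76 -> value 15134 (2 byte(s))
  byte[8]=0xA1 cont=1 payload=0x21=33: acc |= 33<<0 -> acc=33 shift=7
  byte[9]=0x8D cont=1 payload=0x0D=13: acc |= 13<<7 -> acc=1697 shift=14
  byte[10]=0xFD cont=1 payload=0x7D=125: acc |= 125<<14 -> acc=2049697 shift=21
  byte[11]=0x7F cont=0 payload=0x7F=127: acc |= 127<<21 -> acc=268388001 shift=28 [end]
Varint 5: bytes[8:12] = A1 8D FD 7F -> value 268388001 (4 byte(s))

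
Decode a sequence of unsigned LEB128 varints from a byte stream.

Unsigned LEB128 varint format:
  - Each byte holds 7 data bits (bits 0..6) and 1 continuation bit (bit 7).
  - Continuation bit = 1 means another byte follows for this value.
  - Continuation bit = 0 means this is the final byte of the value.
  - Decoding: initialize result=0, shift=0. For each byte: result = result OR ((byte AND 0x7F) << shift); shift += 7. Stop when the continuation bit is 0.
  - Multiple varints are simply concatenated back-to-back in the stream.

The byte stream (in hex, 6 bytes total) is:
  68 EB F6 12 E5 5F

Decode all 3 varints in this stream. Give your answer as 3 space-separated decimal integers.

  byte[0]=0x68 cont=0 payload=0x68=104: acc |= 104<<0 -> acc=104 shift=7 [end]
Varint 1: bytes[0:1] = 68 -> value 104 (1 byte(s))
  byte[1]=0xEB cont=1 payload=0x6B=107: acc |= 107<<0 -> acc=107 shift=7
  byte[2]=0xF6 cont=1 payload=0x76=118: acc |= 118<<7 -> acc=15211 shift=14
  byte[3]=0x12 cont=0 payload=0x12=18: acc |= 18<<14 -> acc=310123 shift=21 [end]
Varint 2: bytes[1:4] = EB F6 12 -> value 310123 (3 byte(s))
  byte[4]=0xE5 cont=1 payload=0x65=101: acc |= 101<<0 -> acc=101 shift=7
  byte[5]=0x5F cont=0 payload=0x5F=95: acc |= 95<<7 -> acc=12261 shift=14 [end]
Varint 3: bytes[4:6] = E5 5F -> value 12261 (2 byte(s))

Answer: 104 310123 12261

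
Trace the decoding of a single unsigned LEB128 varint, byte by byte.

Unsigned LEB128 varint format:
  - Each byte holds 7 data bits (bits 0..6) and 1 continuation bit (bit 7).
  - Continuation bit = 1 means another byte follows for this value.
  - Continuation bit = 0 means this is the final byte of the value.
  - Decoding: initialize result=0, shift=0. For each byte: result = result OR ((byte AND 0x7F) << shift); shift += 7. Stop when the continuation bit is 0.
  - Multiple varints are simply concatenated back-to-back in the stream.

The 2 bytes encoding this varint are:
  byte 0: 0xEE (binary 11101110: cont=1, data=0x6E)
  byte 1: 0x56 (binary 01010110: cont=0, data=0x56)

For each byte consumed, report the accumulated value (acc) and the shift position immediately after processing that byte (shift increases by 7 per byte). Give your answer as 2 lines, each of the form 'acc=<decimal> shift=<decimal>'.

Answer: acc=110 shift=7
acc=11118 shift=14

Derivation:
byte 0=0xEE: payload=0x6E=110, contrib = 110<<0 = 110; acc -> 110, shift -> 7
byte 1=0x56: payload=0x56=86, contrib = 86<<7 = 11008; acc -> 11118, shift -> 14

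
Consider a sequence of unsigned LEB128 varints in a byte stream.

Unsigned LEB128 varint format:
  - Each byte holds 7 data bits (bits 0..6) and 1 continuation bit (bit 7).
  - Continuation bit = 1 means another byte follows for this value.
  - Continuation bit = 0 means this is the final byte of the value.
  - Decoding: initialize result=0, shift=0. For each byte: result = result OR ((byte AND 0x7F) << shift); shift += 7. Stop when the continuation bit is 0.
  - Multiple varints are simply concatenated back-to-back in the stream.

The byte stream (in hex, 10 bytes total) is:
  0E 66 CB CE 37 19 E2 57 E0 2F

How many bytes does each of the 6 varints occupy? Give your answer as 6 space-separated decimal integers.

  byte[0]=0x0E cont=0 payload=0x0E=14: acc |= 14<<0 -> acc=14 shift=7 [end]
Varint 1: bytes[0:1] = 0E -> value 14 (1 byte(s))
  byte[1]=0x66 cont=0 payload=0x66=102: acc |= 102<<0 -> acc=102 shift=7 [end]
Varint 2: bytes[1:2] = 66 -> value 102 (1 byte(s))
  byte[2]=0xCB cont=1 payload=0x4B=75: acc |= 75<<0 -> acc=75 shift=7
  byte[3]=0xCE cont=1 payload=0x4E=78: acc |= 78<<7 -> acc=10059 shift=14
  byte[4]=0x37 cont=0 payload=0x37=55: acc |= 55<<14 -> acc=911179 shift=21 [end]
Varint 3: bytes[2:5] = CB CE 37 -> value 911179 (3 byte(s))
  byte[5]=0x19 cont=0 payload=0x19=25: acc |= 25<<0 -> acc=25 shift=7 [end]
Varint 4: bytes[5:6] = 19 -> value 25 (1 byte(s))
  byte[6]=0xE2 cont=1 payload=0x62=98: acc |= 98<<0 -> acc=98 shift=7
  byte[7]=0x57 cont=0 payload=0x57=87: acc |= 87<<7 -> acc=11234 shift=14 [end]
Varint 5: bytes[6:8] = E2 57 -> value 11234 (2 byte(s))
  byte[8]=0xE0 cont=1 payload=0x60=96: acc |= 96<<0 -> acc=96 shift=7
  byte[9]=0x2F cont=0 payload=0x2F=47: acc |= 47<<7 -> acc=6112 shift=14 [end]
Varint 6: bytes[8:10] = E0 2F -> value 6112 (2 byte(s))

Answer: 1 1 3 1 2 2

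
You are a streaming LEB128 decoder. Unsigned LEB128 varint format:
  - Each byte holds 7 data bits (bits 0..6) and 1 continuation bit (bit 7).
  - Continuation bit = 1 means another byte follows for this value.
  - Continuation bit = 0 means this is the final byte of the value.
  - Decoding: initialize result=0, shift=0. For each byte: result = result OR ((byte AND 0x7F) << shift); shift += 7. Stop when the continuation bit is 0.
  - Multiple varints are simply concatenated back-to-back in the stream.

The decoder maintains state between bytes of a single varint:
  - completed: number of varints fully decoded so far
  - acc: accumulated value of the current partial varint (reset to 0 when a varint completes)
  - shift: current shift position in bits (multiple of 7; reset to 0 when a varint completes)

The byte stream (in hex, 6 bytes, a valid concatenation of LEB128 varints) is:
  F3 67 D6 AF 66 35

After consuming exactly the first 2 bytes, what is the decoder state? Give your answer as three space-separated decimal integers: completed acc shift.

Answer: 1 0 0

Derivation:
byte[0]=0xF3 cont=1 payload=0x73: acc |= 115<<0 -> completed=0 acc=115 shift=7
byte[1]=0x67 cont=0 payload=0x67: varint #1 complete (value=13299); reset -> completed=1 acc=0 shift=0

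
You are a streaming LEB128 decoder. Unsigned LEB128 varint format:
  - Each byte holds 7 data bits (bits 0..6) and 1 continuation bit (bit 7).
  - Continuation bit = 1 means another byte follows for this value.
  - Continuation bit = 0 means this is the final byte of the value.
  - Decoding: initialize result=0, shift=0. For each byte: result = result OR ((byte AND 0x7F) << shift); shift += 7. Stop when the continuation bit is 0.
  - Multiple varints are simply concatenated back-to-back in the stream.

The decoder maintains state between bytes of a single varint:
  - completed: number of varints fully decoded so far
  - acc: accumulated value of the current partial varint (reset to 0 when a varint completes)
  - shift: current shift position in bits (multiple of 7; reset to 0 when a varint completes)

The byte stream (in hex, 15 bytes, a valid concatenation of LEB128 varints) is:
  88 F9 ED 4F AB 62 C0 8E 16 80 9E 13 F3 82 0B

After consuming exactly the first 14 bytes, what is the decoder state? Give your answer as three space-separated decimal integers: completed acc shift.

Answer: 4 371 14

Derivation:
byte[0]=0x88 cont=1 payload=0x08: acc |= 8<<0 -> completed=0 acc=8 shift=7
byte[1]=0xF9 cont=1 payload=0x79: acc |= 121<<7 -> completed=0 acc=15496 shift=14
byte[2]=0xED cont=1 payload=0x6D: acc |= 109<<14 -> completed=0 acc=1801352 shift=21
byte[3]=0x4F cont=0 payload=0x4F: varint #1 complete (value=167476360); reset -> completed=1 acc=0 shift=0
byte[4]=0xAB cont=1 payload=0x2B: acc |= 43<<0 -> completed=1 acc=43 shift=7
byte[5]=0x62 cont=0 payload=0x62: varint #2 complete (value=12587); reset -> completed=2 acc=0 shift=0
byte[6]=0xC0 cont=1 payload=0x40: acc |= 64<<0 -> completed=2 acc=64 shift=7
byte[7]=0x8E cont=1 payload=0x0E: acc |= 14<<7 -> completed=2 acc=1856 shift=14
byte[8]=0x16 cont=0 payload=0x16: varint #3 complete (value=362304); reset -> completed=3 acc=0 shift=0
byte[9]=0x80 cont=1 payload=0x00: acc |= 0<<0 -> completed=3 acc=0 shift=7
byte[10]=0x9E cont=1 payload=0x1E: acc |= 30<<7 -> completed=3 acc=3840 shift=14
byte[11]=0x13 cont=0 payload=0x13: varint #4 complete (value=315136); reset -> completed=4 acc=0 shift=0
byte[12]=0xF3 cont=1 payload=0x73: acc |= 115<<0 -> completed=4 acc=115 shift=7
byte[13]=0x82 cont=1 payload=0x02: acc |= 2<<7 -> completed=4 acc=371 shift=14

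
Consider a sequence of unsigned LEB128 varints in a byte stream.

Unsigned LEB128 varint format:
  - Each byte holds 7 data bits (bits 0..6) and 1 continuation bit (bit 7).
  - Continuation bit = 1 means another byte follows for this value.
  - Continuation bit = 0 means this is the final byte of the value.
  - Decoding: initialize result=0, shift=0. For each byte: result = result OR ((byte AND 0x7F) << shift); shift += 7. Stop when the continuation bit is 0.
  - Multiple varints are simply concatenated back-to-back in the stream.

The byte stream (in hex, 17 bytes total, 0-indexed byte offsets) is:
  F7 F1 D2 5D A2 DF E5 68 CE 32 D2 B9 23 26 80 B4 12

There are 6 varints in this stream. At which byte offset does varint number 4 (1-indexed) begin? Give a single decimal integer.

Answer: 10

Derivation:
  byte[0]=0xF7 cont=1 payload=0x77=119: acc |= 119<<0 -> acc=119 shift=7
  byte[1]=0xF1 cont=1 payload=0x71=113: acc |= 113<<7 -> acc=14583 shift=14
  byte[2]=0xD2 cont=1 payload=0x52=82: acc |= 82<<14 -> acc=1358071 shift=21
  byte[3]=0x5D cont=0 payload=0x5D=93: acc |= 93<<21 -> acc=196393207 shift=28 [end]
Varint 1: bytes[0:4] = F7 F1 D2 5D -> value 196393207 (4 byte(s))
  byte[4]=0xA2 cont=1 payload=0x22=34: acc |= 34<<0 -> acc=34 shift=7
  byte[5]=0xDF cont=1 payload=0x5F=95: acc |= 95<<7 -> acc=12194 shift=14
  byte[6]=0xE5 cont=1 payload=0x65=101: acc |= 101<<14 -> acc=1666978 shift=21
  byte[7]=0x68 cont=0 payload=0x68=104: acc |= 104<<21 -> acc=219770786 shift=28 [end]
Varint 2: bytes[4:8] = A2 DF E5 68 -> value 219770786 (4 byte(s))
  byte[8]=0xCE cont=1 payload=0x4E=78: acc |= 78<<0 -> acc=78 shift=7
  byte[9]=0x32 cont=0 payload=0x32=50: acc |= 50<<7 -> acc=6478 shift=14 [end]
Varint 3: bytes[8:10] = CE 32 -> value 6478 (2 byte(s))
  byte[10]=0xD2 cont=1 payload=0x52=82: acc |= 82<<0 -> acc=82 shift=7
  byte[11]=0xB9 cont=1 payload=0x39=57: acc |= 57<<7 -> acc=7378 shift=14
  byte[12]=0x23 cont=0 payload=0x23=35: acc |= 35<<14 -> acc=580818 shift=21 [end]
Varint 4: bytes[10:13] = D2 B9 23 -> value 580818 (3 byte(s))
  byte[13]=0x26 cont=0 payload=0x26=38: acc |= 38<<0 -> acc=38 shift=7 [end]
Varint 5: bytes[13:14] = 26 -> value 38 (1 byte(s))
  byte[14]=0x80 cont=1 payload=0x00=0: acc |= 0<<0 -> acc=0 shift=7
  byte[15]=0xB4 cont=1 payload=0x34=52: acc |= 52<<7 -> acc=6656 shift=14
  byte[16]=0x12 cont=0 payload=0x12=18: acc |= 18<<14 -> acc=301568 shift=21 [end]
Varint 6: bytes[14:17] = 80 B4 12 -> value 301568 (3 byte(s))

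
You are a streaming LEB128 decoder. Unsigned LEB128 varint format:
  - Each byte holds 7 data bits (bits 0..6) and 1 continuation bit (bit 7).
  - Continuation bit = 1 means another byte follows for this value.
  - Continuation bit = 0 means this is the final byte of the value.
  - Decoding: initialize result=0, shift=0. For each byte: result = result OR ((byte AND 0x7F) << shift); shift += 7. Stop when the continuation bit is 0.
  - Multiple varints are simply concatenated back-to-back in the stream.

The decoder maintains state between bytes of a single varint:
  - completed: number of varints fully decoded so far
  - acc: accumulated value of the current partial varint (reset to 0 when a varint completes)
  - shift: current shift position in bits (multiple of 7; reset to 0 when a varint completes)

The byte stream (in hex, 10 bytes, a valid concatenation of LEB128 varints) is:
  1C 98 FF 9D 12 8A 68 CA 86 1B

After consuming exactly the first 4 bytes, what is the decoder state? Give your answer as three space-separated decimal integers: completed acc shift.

Answer: 1 491416 21

Derivation:
byte[0]=0x1C cont=0 payload=0x1C: varint #1 complete (value=28); reset -> completed=1 acc=0 shift=0
byte[1]=0x98 cont=1 payload=0x18: acc |= 24<<0 -> completed=1 acc=24 shift=7
byte[2]=0xFF cont=1 payload=0x7F: acc |= 127<<7 -> completed=1 acc=16280 shift=14
byte[3]=0x9D cont=1 payload=0x1D: acc |= 29<<14 -> completed=1 acc=491416 shift=21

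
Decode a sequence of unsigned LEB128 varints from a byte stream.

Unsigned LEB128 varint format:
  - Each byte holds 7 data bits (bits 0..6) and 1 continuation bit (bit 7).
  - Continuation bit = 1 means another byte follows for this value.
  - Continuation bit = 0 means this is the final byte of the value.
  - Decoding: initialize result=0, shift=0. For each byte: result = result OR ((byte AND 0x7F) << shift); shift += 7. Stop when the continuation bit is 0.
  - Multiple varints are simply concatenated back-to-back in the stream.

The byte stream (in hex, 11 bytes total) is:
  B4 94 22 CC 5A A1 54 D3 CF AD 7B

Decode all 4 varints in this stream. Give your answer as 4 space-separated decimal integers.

Answer: 559668 11596 10785 258697171

Derivation:
  byte[0]=0xB4 cont=1 payload=0x34=52: acc |= 52<<0 -> acc=52 shift=7
  byte[1]=0x94 cont=1 payload=0x14=20: acc |= 20<<7 -> acc=2612 shift=14
  byte[2]=0x22 cont=0 payload=0x22=34: acc |= 34<<14 -> acc=559668 shift=21 [end]
Varint 1: bytes[0:3] = B4 94 22 -> value 559668 (3 byte(s))
  byte[3]=0xCC cont=1 payload=0x4C=76: acc |= 76<<0 -> acc=76 shift=7
  byte[4]=0x5A cont=0 payload=0x5A=90: acc |= 90<<7 -> acc=11596 shift=14 [end]
Varint 2: bytes[3:5] = CC 5A -> value 11596 (2 byte(s))
  byte[5]=0xA1 cont=1 payload=0x21=33: acc |= 33<<0 -> acc=33 shift=7
  byte[6]=0x54 cont=0 payload=0x54=84: acc |= 84<<7 -> acc=10785 shift=14 [end]
Varint 3: bytes[5:7] = A1 54 -> value 10785 (2 byte(s))
  byte[7]=0xD3 cont=1 payload=0x53=83: acc |= 83<<0 -> acc=83 shift=7
  byte[8]=0xCF cont=1 payload=0x4F=79: acc |= 79<<7 -> acc=10195 shift=14
  byte[9]=0xAD cont=1 payload=0x2D=45: acc |= 45<<14 -> acc=747475 shift=21
  byte[10]=0x7B cont=0 payload=0x7B=123: acc |= 123<<21 -> acc=258697171 shift=28 [end]
Varint 4: bytes[7:11] = D3 CF AD 7B -> value 258697171 (4 byte(s))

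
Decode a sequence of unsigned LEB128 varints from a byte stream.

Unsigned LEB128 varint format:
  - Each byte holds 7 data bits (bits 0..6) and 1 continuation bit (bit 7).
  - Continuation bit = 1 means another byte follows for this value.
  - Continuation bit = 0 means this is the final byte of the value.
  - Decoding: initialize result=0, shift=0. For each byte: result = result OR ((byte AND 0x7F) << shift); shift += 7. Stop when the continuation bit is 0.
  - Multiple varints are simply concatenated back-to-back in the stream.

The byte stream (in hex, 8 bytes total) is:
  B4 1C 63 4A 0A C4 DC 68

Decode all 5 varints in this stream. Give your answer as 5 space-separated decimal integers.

  byte[0]=0xB4 cont=1 payload=0x34=52: acc |= 52<<0 -> acc=52 shift=7
  byte[1]=0x1C cont=0 payload=0x1C=28: acc |= 28<<7 -> acc=3636 shift=14 [end]
Varint 1: bytes[0:2] = B4 1C -> value 3636 (2 byte(s))
  byte[2]=0x63 cont=0 payload=0x63=99: acc |= 99<<0 -> acc=99 shift=7 [end]
Varint 2: bytes[2:3] = 63 -> value 99 (1 byte(s))
  byte[3]=0x4A cont=0 payload=0x4A=74: acc |= 74<<0 -> acc=74 shift=7 [end]
Varint 3: bytes[3:4] = 4A -> value 74 (1 byte(s))
  byte[4]=0x0A cont=0 payload=0x0A=10: acc |= 10<<0 -> acc=10 shift=7 [end]
Varint 4: bytes[4:5] = 0A -> value 10 (1 byte(s))
  byte[5]=0xC4 cont=1 payload=0x44=68: acc |= 68<<0 -> acc=68 shift=7
  byte[6]=0xDC cont=1 payload=0x5C=92: acc |= 92<<7 -> acc=11844 shift=14
  byte[7]=0x68 cont=0 payload=0x68=104: acc |= 104<<14 -> acc=1715780 shift=21 [end]
Varint 5: bytes[5:8] = C4 DC 68 -> value 1715780 (3 byte(s))

Answer: 3636 99 74 10 1715780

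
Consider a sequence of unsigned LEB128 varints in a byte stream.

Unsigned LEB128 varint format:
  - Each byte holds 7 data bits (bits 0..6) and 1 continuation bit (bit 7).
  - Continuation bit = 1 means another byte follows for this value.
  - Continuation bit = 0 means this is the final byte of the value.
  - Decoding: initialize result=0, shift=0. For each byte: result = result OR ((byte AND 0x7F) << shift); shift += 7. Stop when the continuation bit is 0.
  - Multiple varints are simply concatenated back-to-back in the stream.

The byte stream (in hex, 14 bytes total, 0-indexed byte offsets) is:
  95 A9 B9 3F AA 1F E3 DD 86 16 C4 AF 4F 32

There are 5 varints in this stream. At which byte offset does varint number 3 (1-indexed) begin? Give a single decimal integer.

  byte[0]=0x95 cont=1 payload=0x15=21: acc |= 21<<0 -> acc=21 shift=7
  byte[1]=0xA9 cont=1 payload=0x29=41: acc |= 41<<7 -> acc=5269 shift=14
  byte[2]=0xB9 cont=1 payload=0x39=57: acc |= 57<<14 -> acc=939157 shift=21
  byte[3]=0x3F cont=0 payload=0x3F=63: acc |= 63<<21 -> acc=133059733 shift=28 [end]
Varint 1: bytes[0:4] = 95 A9 B9 3F -> value 133059733 (4 byte(s))
  byte[4]=0xAA cont=1 payload=0x2A=42: acc |= 42<<0 -> acc=42 shift=7
  byte[5]=0x1F cont=0 payload=0x1F=31: acc |= 31<<7 -> acc=4010 shift=14 [end]
Varint 2: bytes[4:6] = AA 1F -> value 4010 (2 byte(s))
  byte[6]=0xE3 cont=1 payload=0x63=99: acc |= 99<<0 -> acc=99 shift=7
  byte[7]=0xDD cont=1 payload=0x5D=93: acc |= 93<<7 -> acc=12003 shift=14
  byte[8]=0x86 cont=1 payload=0x06=6: acc |= 6<<14 -> acc=110307 shift=21
  byte[9]=0x16 cont=0 payload=0x16=22: acc |= 22<<21 -> acc=46247651 shift=28 [end]
Varint 3: bytes[6:10] = E3 DD 86 16 -> value 46247651 (4 byte(s))
  byte[10]=0xC4 cont=1 payload=0x44=68: acc |= 68<<0 -> acc=68 shift=7
  byte[11]=0xAF cont=1 payload=0x2F=47: acc |= 47<<7 -> acc=6084 shift=14
  byte[12]=0x4F cont=0 payload=0x4F=79: acc |= 79<<14 -> acc=1300420 shift=21 [end]
Varint 4: bytes[10:13] = C4 AF 4F -> value 1300420 (3 byte(s))
  byte[13]=0x32 cont=0 payload=0x32=50: acc |= 50<<0 -> acc=50 shift=7 [end]
Varint 5: bytes[13:14] = 32 -> value 50 (1 byte(s))

Answer: 6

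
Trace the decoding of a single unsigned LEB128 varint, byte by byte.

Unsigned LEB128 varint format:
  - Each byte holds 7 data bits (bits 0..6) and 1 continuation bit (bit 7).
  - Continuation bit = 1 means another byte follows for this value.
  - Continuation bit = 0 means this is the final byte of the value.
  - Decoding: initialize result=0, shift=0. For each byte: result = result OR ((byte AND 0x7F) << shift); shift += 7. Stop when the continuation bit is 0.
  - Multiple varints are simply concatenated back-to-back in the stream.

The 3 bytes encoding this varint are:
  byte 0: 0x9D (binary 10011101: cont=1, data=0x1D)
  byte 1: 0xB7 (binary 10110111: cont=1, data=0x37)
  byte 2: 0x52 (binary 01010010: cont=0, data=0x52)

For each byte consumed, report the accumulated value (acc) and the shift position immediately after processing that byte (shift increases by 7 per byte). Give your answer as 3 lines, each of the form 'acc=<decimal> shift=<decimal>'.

byte 0=0x9D: payload=0x1D=29, contrib = 29<<0 = 29; acc -> 29, shift -> 7
byte 1=0xB7: payload=0x37=55, contrib = 55<<7 = 7040; acc -> 7069, shift -> 14
byte 2=0x52: payload=0x52=82, contrib = 82<<14 = 1343488; acc -> 1350557, shift -> 21

Answer: acc=29 shift=7
acc=7069 shift=14
acc=1350557 shift=21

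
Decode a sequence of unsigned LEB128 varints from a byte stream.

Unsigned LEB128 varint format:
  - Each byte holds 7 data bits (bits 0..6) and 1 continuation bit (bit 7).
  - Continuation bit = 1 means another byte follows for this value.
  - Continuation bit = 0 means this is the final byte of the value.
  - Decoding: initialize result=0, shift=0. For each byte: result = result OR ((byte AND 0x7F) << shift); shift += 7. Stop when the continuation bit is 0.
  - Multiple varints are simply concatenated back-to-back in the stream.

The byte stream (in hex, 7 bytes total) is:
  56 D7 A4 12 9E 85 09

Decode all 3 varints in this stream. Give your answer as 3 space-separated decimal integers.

Answer: 86 299607 148126

Derivation:
  byte[0]=0x56 cont=0 payload=0x56=86: acc |= 86<<0 -> acc=86 shift=7 [end]
Varint 1: bytes[0:1] = 56 -> value 86 (1 byte(s))
  byte[1]=0xD7 cont=1 payload=0x57=87: acc |= 87<<0 -> acc=87 shift=7
  byte[2]=0xA4 cont=1 payload=0x24=36: acc |= 36<<7 -> acc=4695 shift=14
  byte[3]=0x12 cont=0 payload=0x12=18: acc |= 18<<14 -> acc=299607 shift=21 [end]
Varint 2: bytes[1:4] = D7 A4 12 -> value 299607 (3 byte(s))
  byte[4]=0x9E cont=1 payload=0x1E=30: acc |= 30<<0 -> acc=30 shift=7
  byte[5]=0x85 cont=1 payload=0x05=5: acc |= 5<<7 -> acc=670 shift=14
  byte[6]=0x09 cont=0 payload=0x09=9: acc |= 9<<14 -> acc=148126 shift=21 [end]
Varint 3: bytes[4:7] = 9E 85 09 -> value 148126 (3 byte(s))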